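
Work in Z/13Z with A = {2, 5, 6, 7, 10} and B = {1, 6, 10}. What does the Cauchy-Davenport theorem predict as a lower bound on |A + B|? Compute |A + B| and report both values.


Cauchy-Davenport: |A + B| ≥ min(p, |A| + |B| - 1) for A, B nonempty in Z/pZ.
|A| = 5, |B| = 3, p = 13.
CD lower bound = min(13, 5 + 3 - 1) = min(13, 7) = 7.
Compute A + B mod 13 directly:
a = 2: 2+1=3, 2+6=8, 2+10=12
a = 5: 5+1=6, 5+6=11, 5+10=2
a = 6: 6+1=7, 6+6=12, 6+10=3
a = 7: 7+1=8, 7+6=0, 7+10=4
a = 10: 10+1=11, 10+6=3, 10+10=7
A + B = {0, 2, 3, 4, 6, 7, 8, 11, 12}, so |A + B| = 9.
Verify: 9 ≥ 7? Yes ✓.

CD lower bound = 7, actual |A + B| = 9.


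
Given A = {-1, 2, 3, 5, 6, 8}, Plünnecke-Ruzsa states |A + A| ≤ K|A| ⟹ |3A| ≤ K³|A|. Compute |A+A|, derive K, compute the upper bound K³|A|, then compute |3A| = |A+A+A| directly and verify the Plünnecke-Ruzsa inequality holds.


|A| = 6.
Step 1: Compute A + A by enumerating all 36 pairs.
A + A = {-2, 1, 2, 4, 5, 6, 7, 8, 9, 10, 11, 12, 13, 14, 16}, so |A + A| = 15.
Step 2: Doubling constant K = |A + A|/|A| = 15/6 = 15/6 ≈ 2.5000.
Step 3: Plünnecke-Ruzsa gives |3A| ≤ K³·|A| = (2.5000)³ · 6 ≈ 93.7500.
Step 4: Compute 3A = A + A + A directly by enumerating all triples (a,b,c) ∈ A³; |3A| = 24.
Step 5: Check 24 ≤ 93.7500? Yes ✓.

K = 15/6, Plünnecke-Ruzsa bound K³|A| ≈ 93.7500, |3A| = 24, inequality holds.


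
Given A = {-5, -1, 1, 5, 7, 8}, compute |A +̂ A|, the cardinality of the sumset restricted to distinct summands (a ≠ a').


Restricted sumset: A +̂ A = {a + a' : a ∈ A, a' ∈ A, a ≠ a'}.
Equivalently, take A + A and drop any sum 2a that is achievable ONLY as a + a for a ∈ A (i.e. sums representable only with equal summands).
Enumerate pairs (a, a') with a < a' (symmetric, so each unordered pair gives one sum; this covers all a ≠ a'):
  -5 + -1 = -6
  -5 + 1 = -4
  -5 + 5 = 0
  -5 + 7 = 2
  -5 + 8 = 3
  -1 + 1 = 0
  -1 + 5 = 4
  -1 + 7 = 6
  -1 + 8 = 7
  1 + 5 = 6
  1 + 7 = 8
  1 + 8 = 9
  5 + 7 = 12
  5 + 8 = 13
  7 + 8 = 15
Collected distinct sums: {-6, -4, 0, 2, 3, 4, 6, 7, 8, 9, 12, 13, 15}
|A +̂ A| = 13
(Reference bound: |A +̂ A| ≥ 2|A| - 3 for |A| ≥ 2, with |A| = 6 giving ≥ 9.)

|A +̂ A| = 13


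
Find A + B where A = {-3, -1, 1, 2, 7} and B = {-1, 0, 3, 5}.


A + B = {a + b : a ∈ A, b ∈ B}.
Enumerate all |A|·|B| = 5·4 = 20 pairs (a, b) and collect distinct sums.
a = -3: -3+-1=-4, -3+0=-3, -3+3=0, -3+5=2
a = -1: -1+-1=-2, -1+0=-1, -1+3=2, -1+5=4
a = 1: 1+-1=0, 1+0=1, 1+3=4, 1+5=6
a = 2: 2+-1=1, 2+0=2, 2+3=5, 2+5=7
a = 7: 7+-1=6, 7+0=7, 7+3=10, 7+5=12
Collecting distinct sums: A + B = {-4, -3, -2, -1, 0, 1, 2, 4, 5, 6, 7, 10, 12}
|A + B| = 13

A + B = {-4, -3, -2, -1, 0, 1, 2, 4, 5, 6, 7, 10, 12}


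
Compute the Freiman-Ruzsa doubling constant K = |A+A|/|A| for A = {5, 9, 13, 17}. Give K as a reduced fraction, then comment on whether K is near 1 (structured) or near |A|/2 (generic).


|A| = 4.
Compute A + A by enumerating all 16 pairs.
A + A = {10, 14, 18, 22, 26, 30, 34}, so |A + A| = 7.
K = |A + A| / |A| = 7/4 (already in lowest terms) ≈ 1.7500.
Reference: AP of size 4 gives K = 7/4 ≈ 1.7500; a fully generic set of size 4 gives K ≈ 2.5000.

|A| = 4, |A + A| = 7, K = 7/4.


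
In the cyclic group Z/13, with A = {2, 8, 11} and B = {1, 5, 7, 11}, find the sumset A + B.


Work in Z/13Z: reduce every sum a + b modulo 13.
Enumerate all 12 pairs:
a = 2: 2+1=3, 2+5=7, 2+7=9, 2+11=0
a = 8: 8+1=9, 8+5=0, 8+7=2, 8+11=6
a = 11: 11+1=12, 11+5=3, 11+7=5, 11+11=9
Distinct residues collected: {0, 2, 3, 5, 6, 7, 9, 12}
|A + B| = 8 (out of 13 total residues).

A + B = {0, 2, 3, 5, 6, 7, 9, 12}


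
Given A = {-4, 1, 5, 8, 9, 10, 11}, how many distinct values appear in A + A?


A + A = {a + a' : a, a' ∈ A}; |A| = 7.
General bounds: 2|A| - 1 ≤ |A + A| ≤ |A|(|A|+1)/2, i.e. 13 ≤ |A + A| ≤ 28.
Lower bound 2|A|-1 is attained iff A is an arithmetic progression.
Enumerate sums a + a' for a ≤ a' (symmetric, so this suffices):
a = -4: -4+-4=-8, -4+1=-3, -4+5=1, -4+8=4, -4+9=5, -4+10=6, -4+11=7
a = 1: 1+1=2, 1+5=6, 1+8=9, 1+9=10, 1+10=11, 1+11=12
a = 5: 5+5=10, 5+8=13, 5+9=14, 5+10=15, 5+11=16
a = 8: 8+8=16, 8+9=17, 8+10=18, 8+11=19
a = 9: 9+9=18, 9+10=19, 9+11=20
a = 10: 10+10=20, 10+11=21
a = 11: 11+11=22
Distinct sums: {-8, -3, 1, 2, 4, 5, 6, 7, 9, 10, 11, 12, 13, 14, 15, 16, 17, 18, 19, 20, 21, 22}
|A + A| = 22

|A + A| = 22


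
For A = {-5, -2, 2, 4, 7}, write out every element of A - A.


A - A = {a - a' : a, a' ∈ A}.
Compute a - a' for each ordered pair (a, a'):
a = -5: -5--5=0, -5--2=-3, -5-2=-7, -5-4=-9, -5-7=-12
a = -2: -2--5=3, -2--2=0, -2-2=-4, -2-4=-6, -2-7=-9
a = 2: 2--5=7, 2--2=4, 2-2=0, 2-4=-2, 2-7=-5
a = 4: 4--5=9, 4--2=6, 4-2=2, 4-4=0, 4-7=-3
a = 7: 7--5=12, 7--2=9, 7-2=5, 7-4=3, 7-7=0
Collecting distinct values (and noting 0 appears from a-a):
A - A = {-12, -9, -7, -6, -5, -4, -3, -2, 0, 2, 3, 4, 5, 6, 7, 9, 12}
|A - A| = 17

A - A = {-12, -9, -7, -6, -5, -4, -3, -2, 0, 2, 3, 4, 5, 6, 7, 9, 12}


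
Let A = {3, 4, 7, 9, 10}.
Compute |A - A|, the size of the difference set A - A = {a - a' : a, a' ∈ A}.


A - A = {a - a' : a, a' ∈ A}; |A| = 5.
Bounds: 2|A|-1 ≤ |A - A| ≤ |A|² - |A| + 1, i.e. 9 ≤ |A - A| ≤ 21.
Note: 0 ∈ A - A always (from a - a). The set is symmetric: if d ∈ A - A then -d ∈ A - A.
Enumerate nonzero differences d = a - a' with a > a' (then include -d):
Positive differences: {1, 2, 3, 4, 5, 6, 7}
Full difference set: {0} ∪ (positive diffs) ∪ (negative diffs).
|A - A| = 1 + 2·7 = 15 (matches direct enumeration: 15).

|A - A| = 15


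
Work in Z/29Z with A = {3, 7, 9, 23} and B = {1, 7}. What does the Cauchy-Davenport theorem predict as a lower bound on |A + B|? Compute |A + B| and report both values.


Cauchy-Davenport: |A + B| ≥ min(p, |A| + |B| - 1) for A, B nonempty in Z/pZ.
|A| = 4, |B| = 2, p = 29.
CD lower bound = min(29, 4 + 2 - 1) = min(29, 5) = 5.
Compute A + B mod 29 directly:
a = 3: 3+1=4, 3+7=10
a = 7: 7+1=8, 7+7=14
a = 9: 9+1=10, 9+7=16
a = 23: 23+1=24, 23+7=1
A + B = {1, 4, 8, 10, 14, 16, 24}, so |A + B| = 7.
Verify: 7 ≥ 5? Yes ✓.

CD lower bound = 5, actual |A + B| = 7.


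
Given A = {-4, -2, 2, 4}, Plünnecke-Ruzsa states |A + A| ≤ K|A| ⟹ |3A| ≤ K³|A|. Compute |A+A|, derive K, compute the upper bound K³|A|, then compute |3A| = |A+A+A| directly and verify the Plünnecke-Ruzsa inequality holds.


|A| = 4.
Step 1: Compute A + A by enumerating all 16 pairs.
A + A = {-8, -6, -4, -2, 0, 2, 4, 6, 8}, so |A + A| = 9.
Step 2: Doubling constant K = |A + A|/|A| = 9/4 = 9/4 ≈ 2.2500.
Step 3: Plünnecke-Ruzsa gives |3A| ≤ K³·|A| = (2.2500)³ · 4 ≈ 45.5625.
Step 4: Compute 3A = A + A + A directly by enumerating all triples (a,b,c) ∈ A³; |3A| = 13.
Step 5: Check 13 ≤ 45.5625? Yes ✓.

K = 9/4, Plünnecke-Ruzsa bound K³|A| ≈ 45.5625, |3A| = 13, inequality holds.


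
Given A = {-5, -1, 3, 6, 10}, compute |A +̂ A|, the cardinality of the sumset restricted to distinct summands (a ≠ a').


Restricted sumset: A +̂ A = {a + a' : a ∈ A, a' ∈ A, a ≠ a'}.
Equivalently, take A + A and drop any sum 2a that is achievable ONLY as a + a for a ∈ A (i.e. sums representable only with equal summands).
Enumerate pairs (a, a') with a < a' (symmetric, so each unordered pair gives one sum; this covers all a ≠ a'):
  -5 + -1 = -6
  -5 + 3 = -2
  -5 + 6 = 1
  -5 + 10 = 5
  -1 + 3 = 2
  -1 + 6 = 5
  -1 + 10 = 9
  3 + 6 = 9
  3 + 10 = 13
  6 + 10 = 16
Collected distinct sums: {-6, -2, 1, 2, 5, 9, 13, 16}
|A +̂ A| = 8
(Reference bound: |A +̂ A| ≥ 2|A| - 3 for |A| ≥ 2, with |A| = 5 giving ≥ 7.)

|A +̂ A| = 8


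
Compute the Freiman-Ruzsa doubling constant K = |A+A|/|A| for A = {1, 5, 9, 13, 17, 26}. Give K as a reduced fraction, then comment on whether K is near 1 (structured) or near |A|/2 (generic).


|A| = 6.
Compute A + A by enumerating all 36 pairs.
A + A = {2, 6, 10, 14, 18, 22, 26, 27, 30, 31, 34, 35, 39, 43, 52}, so |A + A| = 15.
K = |A + A| / |A| = 15/6 = 5/2 ≈ 2.5000.
Reference: AP of size 6 gives K = 11/6 ≈ 1.8333; a fully generic set of size 6 gives K ≈ 3.5000.

|A| = 6, |A + A| = 15, K = 15/6 = 5/2.


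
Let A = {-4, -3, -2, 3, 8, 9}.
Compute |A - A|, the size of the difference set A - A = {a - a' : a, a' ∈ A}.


A - A = {a - a' : a, a' ∈ A}; |A| = 6.
Bounds: 2|A|-1 ≤ |A - A| ≤ |A|² - |A| + 1, i.e. 11 ≤ |A - A| ≤ 31.
Note: 0 ∈ A - A always (from a - a). The set is symmetric: if d ∈ A - A then -d ∈ A - A.
Enumerate nonzero differences d = a - a' with a > a' (then include -d):
Positive differences: {1, 2, 5, 6, 7, 10, 11, 12, 13}
Full difference set: {0} ∪ (positive diffs) ∪ (negative diffs).
|A - A| = 1 + 2·9 = 19 (matches direct enumeration: 19).

|A - A| = 19


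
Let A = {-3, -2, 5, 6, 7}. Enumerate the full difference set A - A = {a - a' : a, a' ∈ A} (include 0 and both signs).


A - A = {a - a' : a, a' ∈ A}.
Compute a - a' for each ordered pair (a, a'):
a = -3: -3--3=0, -3--2=-1, -3-5=-8, -3-6=-9, -3-7=-10
a = -2: -2--3=1, -2--2=0, -2-5=-7, -2-6=-8, -2-7=-9
a = 5: 5--3=8, 5--2=7, 5-5=0, 5-6=-1, 5-7=-2
a = 6: 6--3=9, 6--2=8, 6-5=1, 6-6=0, 6-7=-1
a = 7: 7--3=10, 7--2=9, 7-5=2, 7-6=1, 7-7=0
Collecting distinct values (and noting 0 appears from a-a):
A - A = {-10, -9, -8, -7, -2, -1, 0, 1, 2, 7, 8, 9, 10}
|A - A| = 13

A - A = {-10, -9, -8, -7, -2, -1, 0, 1, 2, 7, 8, 9, 10}


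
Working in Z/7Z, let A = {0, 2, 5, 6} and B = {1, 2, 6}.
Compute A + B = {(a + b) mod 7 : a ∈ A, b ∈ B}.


Work in Z/7Z: reduce every sum a + b modulo 7.
Enumerate all 12 pairs:
a = 0: 0+1=1, 0+2=2, 0+6=6
a = 2: 2+1=3, 2+2=4, 2+6=1
a = 5: 5+1=6, 5+2=0, 5+6=4
a = 6: 6+1=0, 6+2=1, 6+6=5
Distinct residues collected: {0, 1, 2, 3, 4, 5, 6}
|A + B| = 7 (out of 7 total residues).

A + B = {0, 1, 2, 3, 4, 5, 6}


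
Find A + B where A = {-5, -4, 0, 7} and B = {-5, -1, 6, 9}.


A + B = {a + b : a ∈ A, b ∈ B}.
Enumerate all |A|·|B| = 4·4 = 16 pairs (a, b) and collect distinct sums.
a = -5: -5+-5=-10, -5+-1=-6, -5+6=1, -5+9=4
a = -4: -4+-5=-9, -4+-1=-5, -4+6=2, -4+9=5
a = 0: 0+-5=-5, 0+-1=-1, 0+6=6, 0+9=9
a = 7: 7+-5=2, 7+-1=6, 7+6=13, 7+9=16
Collecting distinct sums: A + B = {-10, -9, -6, -5, -1, 1, 2, 4, 5, 6, 9, 13, 16}
|A + B| = 13

A + B = {-10, -9, -6, -5, -1, 1, 2, 4, 5, 6, 9, 13, 16}


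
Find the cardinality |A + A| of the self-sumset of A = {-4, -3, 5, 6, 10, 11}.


A + A = {a + a' : a, a' ∈ A}; |A| = 6.
General bounds: 2|A| - 1 ≤ |A + A| ≤ |A|(|A|+1)/2, i.e. 11 ≤ |A + A| ≤ 21.
Lower bound 2|A|-1 is attained iff A is an arithmetic progression.
Enumerate sums a + a' for a ≤ a' (symmetric, so this suffices):
a = -4: -4+-4=-8, -4+-3=-7, -4+5=1, -4+6=2, -4+10=6, -4+11=7
a = -3: -3+-3=-6, -3+5=2, -3+6=3, -3+10=7, -3+11=8
a = 5: 5+5=10, 5+6=11, 5+10=15, 5+11=16
a = 6: 6+6=12, 6+10=16, 6+11=17
a = 10: 10+10=20, 10+11=21
a = 11: 11+11=22
Distinct sums: {-8, -7, -6, 1, 2, 3, 6, 7, 8, 10, 11, 12, 15, 16, 17, 20, 21, 22}
|A + A| = 18

|A + A| = 18


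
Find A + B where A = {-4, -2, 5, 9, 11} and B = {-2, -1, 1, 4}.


A + B = {a + b : a ∈ A, b ∈ B}.
Enumerate all |A|·|B| = 5·4 = 20 pairs (a, b) and collect distinct sums.
a = -4: -4+-2=-6, -4+-1=-5, -4+1=-3, -4+4=0
a = -2: -2+-2=-4, -2+-1=-3, -2+1=-1, -2+4=2
a = 5: 5+-2=3, 5+-1=4, 5+1=6, 5+4=9
a = 9: 9+-2=7, 9+-1=8, 9+1=10, 9+4=13
a = 11: 11+-2=9, 11+-1=10, 11+1=12, 11+4=15
Collecting distinct sums: A + B = {-6, -5, -4, -3, -1, 0, 2, 3, 4, 6, 7, 8, 9, 10, 12, 13, 15}
|A + B| = 17

A + B = {-6, -5, -4, -3, -1, 0, 2, 3, 4, 6, 7, 8, 9, 10, 12, 13, 15}


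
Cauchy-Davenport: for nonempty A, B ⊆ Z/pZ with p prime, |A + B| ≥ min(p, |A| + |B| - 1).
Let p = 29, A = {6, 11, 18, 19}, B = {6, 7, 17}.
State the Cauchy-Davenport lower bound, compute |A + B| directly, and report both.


Cauchy-Davenport: |A + B| ≥ min(p, |A| + |B| - 1) for A, B nonempty in Z/pZ.
|A| = 4, |B| = 3, p = 29.
CD lower bound = min(29, 4 + 3 - 1) = min(29, 6) = 6.
Compute A + B mod 29 directly:
a = 6: 6+6=12, 6+7=13, 6+17=23
a = 11: 11+6=17, 11+7=18, 11+17=28
a = 18: 18+6=24, 18+7=25, 18+17=6
a = 19: 19+6=25, 19+7=26, 19+17=7
A + B = {6, 7, 12, 13, 17, 18, 23, 24, 25, 26, 28}, so |A + B| = 11.
Verify: 11 ≥ 6? Yes ✓.

CD lower bound = 6, actual |A + B| = 11.


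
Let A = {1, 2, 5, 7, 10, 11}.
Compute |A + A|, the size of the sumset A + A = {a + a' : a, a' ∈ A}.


A + A = {a + a' : a, a' ∈ A}; |A| = 6.
General bounds: 2|A| - 1 ≤ |A + A| ≤ |A|(|A|+1)/2, i.e. 11 ≤ |A + A| ≤ 21.
Lower bound 2|A|-1 is attained iff A is an arithmetic progression.
Enumerate sums a + a' for a ≤ a' (symmetric, so this suffices):
a = 1: 1+1=2, 1+2=3, 1+5=6, 1+7=8, 1+10=11, 1+11=12
a = 2: 2+2=4, 2+5=7, 2+7=9, 2+10=12, 2+11=13
a = 5: 5+5=10, 5+7=12, 5+10=15, 5+11=16
a = 7: 7+7=14, 7+10=17, 7+11=18
a = 10: 10+10=20, 10+11=21
a = 11: 11+11=22
Distinct sums: {2, 3, 4, 6, 7, 8, 9, 10, 11, 12, 13, 14, 15, 16, 17, 18, 20, 21, 22}
|A + A| = 19

|A + A| = 19


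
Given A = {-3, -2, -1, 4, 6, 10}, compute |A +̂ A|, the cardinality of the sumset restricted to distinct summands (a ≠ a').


Restricted sumset: A +̂ A = {a + a' : a ∈ A, a' ∈ A, a ≠ a'}.
Equivalently, take A + A and drop any sum 2a that is achievable ONLY as a + a for a ∈ A (i.e. sums representable only with equal summands).
Enumerate pairs (a, a') with a < a' (symmetric, so each unordered pair gives one sum; this covers all a ≠ a'):
  -3 + -2 = -5
  -3 + -1 = -4
  -3 + 4 = 1
  -3 + 6 = 3
  -3 + 10 = 7
  -2 + -1 = -3
  -2 + 4 = 2
  -2 + 6 = 4
  -2 + 10 = 8
  -1 + 4 = 3
  -1 + 6 = 5
  -1 + 10 = 9
  4 + 6 = 10
  4 + 10 = 14
  6 + 10 = 16
Collected distinct sums: {-5, -4, -3, 1, 2, 3, 4, 5, 7, 8, 9, 10, 14, 16}
|A +̂ A| = 14
(Reference bound: |A +̂ A| ≥ 2|A| - 3 for |A| ≥ 2, with |A| = 6 giving ≥ 9.)

|A +̂ A| = 14


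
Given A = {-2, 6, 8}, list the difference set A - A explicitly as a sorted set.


A - A = {a - a' : a, a' ∈ A}.
Compute a - a' for each ordered pair (a, a'):
a = -2: -2--2=0, -2-6=-8, -2-8=-10
a = 6: 6--2=8, 6-6=0, 6-8=-2
a = 8: 8--2=10, 8-6=2, 8-8=0
Collecting distinct values (and noting 0 appears from a-a):
A - A = {-10, -8, -2, 0, 2, 8, 10}
|A - A| = 7

A - A = {-10, -8, -2, 0, 2, 8, 10}


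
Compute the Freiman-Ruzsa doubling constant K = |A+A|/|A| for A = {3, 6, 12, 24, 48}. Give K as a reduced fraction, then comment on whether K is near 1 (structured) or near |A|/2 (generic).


|A| = 5.
Compute A + A by enumerating all 25 pairs.
A + A = {6, 9, 12, 15, 18, 24, 27, 30, 36, 48, 51, 54, 60, 72, 96}, so |A + A| = 15.
K = |A + A| / |A| = 15/5 = 3/1 ≈ 3.0000.
Reference: AP of size 5 gives K = 9/5 ≈ 1.8000; a fully generic set of size 5 gives K ≈ 3.0000.

|A| = 5, |A + A| = 15, K = 15/5 = 3/1.


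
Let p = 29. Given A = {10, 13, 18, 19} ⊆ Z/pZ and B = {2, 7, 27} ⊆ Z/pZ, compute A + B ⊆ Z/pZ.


Work in Z/29Z: reduce every sum a + b modulo 29.
Enumerate all 12 pairs:
a = 10: 10+2=12, 10+7=17, 10+27=8
a = 13: 13+2=15, 13+7=20, 13+27=11
a = 18: 18+2=20, 18+7=25, 18+27=16
a = 19: 19+2=21, 19+7=26, 19+27=17
Distinct residues collected: {8, 11, 12, 15, 16, 17, 20, 21, 25, 26}
|A + B| = 10 (out of 29 total residues).

A + B = {8, 11, 12, 15, 16, 17, 20, 21, 25, 26}


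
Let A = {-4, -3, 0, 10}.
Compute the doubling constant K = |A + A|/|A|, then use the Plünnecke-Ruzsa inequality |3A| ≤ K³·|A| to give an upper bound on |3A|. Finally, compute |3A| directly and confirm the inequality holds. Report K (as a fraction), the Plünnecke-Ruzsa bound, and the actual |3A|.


|A| = 4.
Step 1: Compute A + A by enumerating all 16 pairs.
A + A = {-8, -7, -6, -4, -3, 0, 6, 7, 10, 20}, so |A + A| = 10.
Step 2: Doubling constant K = |A + A|/|A| = 10/4 = 10/4 ≈ 2.5000.
Step 3: Plünnecke-Ruzsa gives |3A| ≤ K³·|A| = (2.5000)³ · 4 ≈ 62.5000.
Step 4: Compute 3A = A + A + A directly by enumerating all triples (a,b,c) ∈ A³; |3A| = 20.
Step 5: Check 20 ≤ 62.5000? Yes ✓.

K = 10/4, Plünnecke-Ruzsa bound K³|A| ≈ 62.5000, |3A| = 20, inequality holds.


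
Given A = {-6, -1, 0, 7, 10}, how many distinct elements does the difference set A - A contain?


A - A = {a - a' : a, a' ∈ A}; |A| = 5.
Bounds: 2|A|-1 ≤ |A - A| ≤ |A|² - |A| + 1, i.e. 9 ≤ |A - A| ≤ 21.
Note: 0 ∈ A - A always (from a - a). The set is symmetric: if d ∈ A - A then -d ∈ A - A.
Enumerate nonzero differences d = a - a' with a > a' (then include -d):
Positive differences: {1, 3, 5, 6, 7, 8, 10, 11, 13, 16}
Full difference set: {0} ∪ (positive diffs) ∪ (negative diffs).
|A - A| = 1 + 2·10 = 21 (matches direct enumeration: 21).

|A - A| = 21


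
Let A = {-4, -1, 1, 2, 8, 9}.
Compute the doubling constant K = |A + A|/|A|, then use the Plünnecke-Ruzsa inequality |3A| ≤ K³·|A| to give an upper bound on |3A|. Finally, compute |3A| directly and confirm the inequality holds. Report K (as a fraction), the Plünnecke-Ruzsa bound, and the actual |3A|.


|A| = 6.
Step 1: Compute A + A by enumerating all 36 pairs.
A + A = {-8, -5, -3, -2, 0, 1, 2, 3, 4, 5, 7, 8, 9, 10, 11, 16, 17, 18}, so |A + A| = 18.
Step 2: Doubling constant K = |A + A|/|A| = 18/6 = 18/6 ≈ 3.0000.
Step 3: Plünnecke-Ruzsa gives |3A| ≤ K³·|A| = (3.0000)³ · 6 ≈ 162.0000.
Step 4: Compute 3A = A + A + A directly by enumerating all triples (a,b,c) ∈ A³; |3A| = 33.
Step 5: Check 33 ≤ 162.0000? Yes ✓.

K = 18/6, Plünnecke-Ruzsa bound K³|A| ≈ 162.0000, |3A| = 33, inequality holds.


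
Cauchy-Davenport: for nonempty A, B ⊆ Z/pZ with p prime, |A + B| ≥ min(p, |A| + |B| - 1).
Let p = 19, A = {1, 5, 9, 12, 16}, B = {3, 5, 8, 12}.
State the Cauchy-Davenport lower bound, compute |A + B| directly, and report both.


Cauchy-Davenport: |A + B| ≥ min(p, |A| + |B| - 1) for A, B nonempty in Z/pZ.
|A| = 5, |B| = 4, p = 19.
CD lower bound = min(19, 5 + 4 - 1) = min(19, 8) = 8.
Compute A + B mod 19 directly:
a = 1: 1+3=4, 1+5=6, 1+8=9, 1+12=13
a = 5: 5+3=8, 5+5=10, 5+8=13, 5+12=17
a = 9: 9+3=12, 9+5=14, 9+8=17, 9+12=2
a = 12: 12+3=15, 12+5=17, 12+8=1, 12+12=5
a = 16: 16+3=0, 16+5=2, 16+8=5, 16+12=9
A + B = {0, 1, 2, 4, 5, 6, 8, 9, 10, 12, 13, 14, 15, 17}, so |A + B| = 14.
Verify: 14 ≥ 8? Yes ✓.

CD lower bound = 8, actual |A + B| = 14.


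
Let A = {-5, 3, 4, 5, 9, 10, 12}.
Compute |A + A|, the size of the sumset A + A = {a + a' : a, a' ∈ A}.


A + A = {a + a' : a, a' ∈ A}; |A| = 7.
General bounds: 2|A| - 1 ≤ |A + A| ≤ |A|(|A|+1)/2, i.e. 13 ≤ |A + A| ≤ 28.
Lower bound 2|A|-1 is attained iff A is an arithmetic progression.
Enumerate sums a + a' for a ≤ a' (symmetric, so this suffices):
a = -5: -5+-5=-10, -5+3=-2, -5+4=-1, -5+5=0, -5+9=4, -5+10=5, -5+12=7
a = 3: 3+3=6, 3+4=7, 3+5=8, 3+9=12, 3+10=13, 3+12=15
a = 4: 4+4=8, 4+5=9, 4+9=13, 4+10=14, 4+12=16
a = 5: 5+5=10, 5+9=14, 5+10=15, 5+12=17
a = 9: 9+9=18, 9+10=19, 9+12=21
a = 10: 10+10=20, 10+12=22
a = 12: 12+12=24
Distinct sums: {-10, -2, -1, 0, 4, 5, 6, 7, 8, 9, 10, 12, 13, 14, 15, 16, 17, 18, 19, 20, 21, 22, 24}
|A + A| = 23

|A + A| = 23


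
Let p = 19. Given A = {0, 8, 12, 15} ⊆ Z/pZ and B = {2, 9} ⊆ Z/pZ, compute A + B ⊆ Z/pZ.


Work in Z/19Z: reduce every sum a + b modulo 19.
Enumerate all 8 pairs:
a = 0: 0+2=2, 0+9=9
a = 8: 8+2=10, 8+9=17
a = 12: 12+2=14, 12+9=2
a = 15: 15+2=17, 15+9=5
Distinct residues collected: {2, 5, 9, 10, 14, 17}
|A + B| = 6 (out of 19 total residues).

A + B = {2, 5, 9, 10, 14, 17}


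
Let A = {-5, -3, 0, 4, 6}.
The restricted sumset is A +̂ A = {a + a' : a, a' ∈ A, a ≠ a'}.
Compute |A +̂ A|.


Restricted sumset: A +̂ A = {a + a' : a ∈ A, a' ∈ A, a ≠ a'}.
Equivalently, take A + A and drop any sum 2a that is achievable ONLY as a + a for a ∈ A (i.e. sums representable only with equal summands).
Enumerate pairs (a, a') with a < a' (symmetric, so each unordered pair gives one sum; this covers all a ≠ a'):
  -5 + -3 = -8
  -5 + 0 = -5
  -5 + 4 = -1
  -5 + 6 = 1
  -3 + 0 = -3
  -3 + 4 = 1
  -3 + 6 = 3
  0 + 4 = 4
  0 + 6 = 6
  4 + 6 = 10
Collected distinct sums: {-8, -5, -3, -1, 1, 3, 4, 6, 10}
|A +̂ A| = 9
(Reference bound: |A +̂ A| ≥ 2|A| - 3 for |A| ≥ 2, with |A| = 5 giving ≥ 7.)

|A +̂ A| = 9


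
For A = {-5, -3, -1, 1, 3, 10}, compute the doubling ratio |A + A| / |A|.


|A| = 6.
Compute A + A by enumerating all 36 pairs.
A + A = {-10, -8, -6, -4, -2, 0, 2, 4, 5, 6, 7, 9, 11, 13, 20}, so |A + A| = 15.
K = |A + A| / |A| = 15/6 = 5/2 ≈ 2.5000.
Reference: AP of size 6 gives K = 11/6 ≈ 1.8333; a fully generic set of size 6 gives K ≈ 3.5000.

|A| = 6, |A + A| = 15, K = 15/6 = 5/2.


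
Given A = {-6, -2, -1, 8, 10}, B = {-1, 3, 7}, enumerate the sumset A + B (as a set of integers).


A + B = {a + b : a ∈ A, b ∈ B}.
Enumerate all |A|·|B| = 5·3 = 15 pairs (a, b) and collect distinct sums.
a = -6: -6+-1=-7, -6+3=-3, -6+7=1
a = -2: -2+-1=-3, -2+3=1, -2+7=5
a = -1: -1+-1=-2, -1+3=2, -1+7=6
a = 8: 8+-1=7, 8+3=11, 8+7=15
a = 10: 10+-1=9, 10+3=13, 10+7=17
Collecting distinct sums: A + B = {-7, -3, -2, 1, 2, 5, 6, 7, 9, 11, 13, 15, 17}
|A + B| = 13

A + B = {-7, -3, -2, 1, 2, 5, 6, 7, 9, 11, 13, 15, 17}


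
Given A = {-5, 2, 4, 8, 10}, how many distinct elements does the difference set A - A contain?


A - A = {a - a' : a, a' ∈ A}; |A| = 5.
Bounds: 2|A|-1 ≤ |A - A| ≤ |A|² - |A| + 1, i.e. 9 ≤ |A - A| ≤ 21.
Note: 0 ∈ A - A always (from a - a). The set is symmetric: if d ∈ A - A then -d ∈ A - A.
Enumerate nonzero differences d = a - a' with a > a' (then include -d):
Positive differences: {2, 4, 6, 7, 8, 9, 13, 15}
Full difference set: {0} ∪ (positive diffs) ∪ (negative diffs).
|A - A| = 1 + 2·8 = 17 (matches direct enumeration: 17).

|A - A| = 17


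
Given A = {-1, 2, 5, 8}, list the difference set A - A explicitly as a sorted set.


A - A = {a - a' : a, a' ∈ A}.
Compute a - a' for each ordered pair (a, a'):
a = -1: -1--1=0, -1-2=-3, -1-5=-6, -1-8=-9
a = 2: 2--1=3, 2-2=0, 2-5=-3, 2-8=-6
a = 5: 5--1=6, 5-2=3, 5-5=0, 5-8=-3
a = 8: 8--1=9, 8-2=6, 8-5=3, 8-8=0
Collecting distinct values (and noting 0 appears from a-a):
A - A = {-9, -6, -3, 0, 3, 6, 9}
|A - A| = 7

A - A = {-9, -6, -3, 0, 3, 6, 9}


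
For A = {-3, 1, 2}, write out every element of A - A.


A - A = {a - a' : a, a' ∈ A}.
Compute a - a' for each ordered pair (a, a'):
a = -3: -3--3=0, -3-1=-4, -3-2=-5
a = 1: 1--3=4, 1-1=0, 1-2=-1
a = 2: 2--3=5, 2-1=1, 2-2=0
Collecting distinct values (and noting 0 appears from a-a):
A - A = {-5, -4, -1, 0, 1, 4, 5}
|A - A| = 7

A - A = {-5, -4, -1, 0, 1, 4, 5}


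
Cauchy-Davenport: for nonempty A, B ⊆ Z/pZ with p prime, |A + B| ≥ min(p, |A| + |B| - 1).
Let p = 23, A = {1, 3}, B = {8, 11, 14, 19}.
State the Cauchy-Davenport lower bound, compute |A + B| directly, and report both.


Cauchy-Davenport: |A + B| ≥ min(p, |A| + |B| - 1) for A, B nonempty in Z/pZ.
|A| = 2, |B| = 4, p = 23.
CD lower bound = min(23, 2 + 4 - 1) = min(23, 5) = 5.
Compute A + B mod 23 directly:
a = 1: 1+8=9, 1+11=12, 1+14=15, 1+19=20
a = 3: 3+8=11, 3+11=14, 3+14=17, 3+19=22
A + B = {9, 11, 12, 14, 15, 17, 20, 22}, so |A + B| = 8.
Verify: 8 ≥ 5? Yes ✓.

CD lower bound = 5, actual |A + B| = 8.


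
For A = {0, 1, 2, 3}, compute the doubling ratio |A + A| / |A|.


|A| = 4.
Compute A + A by enumerating all 16 pairs.
A + A = {0, 1, 2, 3, 4, 5, 6}, so |A + A| = 7.
K = |A + A| / |A| = 7/4 (already in lowest terms) ≈ 1.7500.
Reference: AP of size 4 gives K = 7/4 ≈ 1.7500; a fully generic set of size 4 gives K ≈ 2.5000.

|A| = 4, |A + A| = 7, K = 7/4.


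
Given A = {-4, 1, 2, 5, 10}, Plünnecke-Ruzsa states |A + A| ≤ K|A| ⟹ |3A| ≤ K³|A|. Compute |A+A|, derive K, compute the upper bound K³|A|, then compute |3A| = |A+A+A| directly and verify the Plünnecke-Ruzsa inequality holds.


|A| = 5.
Step 1: Compute A + A by enumerating all 25 pairs.
A + A = {-8, -3, -2, 1, 2, 3, 4, 6, 7, 10, 11, 12, 15, 20}, so |A + A| = 14.
Step 2: Doubling constant K = |A + A|/|A| = 14/5 = 14/5 ≈ 2.8000.
Step 3: Plünnecke-Ruzsa gives |3A| ≤ K³·|A| = (2.8000)³ · 5 ≈ 109.7600.
Step 4: Compute 3A = A + A + A directly by enumerating all triples (a,b,c) ∈ A³; |3A| = 27.
Step 5: Check 27 ≤ 109.7600? Yes ✓.

K = 14/5, Plünnecke-Ruzsa bound K³|A| ≈ 109.7600, |3A| = 27, inequality holds.


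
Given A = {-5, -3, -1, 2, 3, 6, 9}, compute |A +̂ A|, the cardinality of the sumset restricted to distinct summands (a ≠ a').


Restricted sumset: A +̂ A = {a + a' : a ∈ A, a' ∈ A, a ≠ a'}.
Equivalently, take A + A and drop any sum 2a that is achievable ONLY as a + a for a ∈ A (i.e. sums representable only with equal summands).
Enumerate pairs (a, a') with a < a' (symmetric, so each unordered pair gives one sum; this covers all a ≠ a'):
  -5 + -3 = -8
  -5 + -1 = -6
  -5 + 2 = -3
  -5 + 3 = -2
  -5 + 6 = 1
  -5 + 9 = 4
  -3 + -1 = -4
  -3 + 2 = -1
  -3 + 3 = 0
  -3 + 6 = 3
  -3 + 9 = 6
  -1 + 2 = 1
  -1 + 3 = 2
  -1 + 6 = 5
  -1 + 9 = 8
  2 + 3 = 5
  2 + 6 = 8
  2 + 9 = 11
  3 + 6 = 9
  3 + 9 = 12
  6 + 9 = 15
Collected distinct sums: {-8, -6, -4, -3, -2, -1, 0, 1, 2, 3, 4, 5, 6, 8, 9, 11, 12, 15}
|A +̂ A| = 18
(Reference bound: |A +̂ A| ≥ 2|A| - 3 for |A| ≥ 2, with |A| = 7 giving ≥ 11.)

|A +̂ A| = 18


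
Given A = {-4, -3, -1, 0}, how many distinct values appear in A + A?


A + A = {a + a' : a, a' ∈ A}; |A| = 4.
General bounds: 2|A| - 1 ≤ |A + A| ≤ |A|(|A|+1)/2, i.e. 7 ≤ |A + A| ≤ 10.
Lower bound 2|A|-1 is attained iff A is an arithmetic progression.
Enumerate sums a + a' for a ≤ a' (symmetric, so this suffices):
a = -4: -4+-4=-8, -4+-3=-7, -4+-1=-5, -4+0=-4
a = -3: -3+-3=-6, -3+-1=-4, -3+0=-3
a = -1: -1+-1=-2, -1+0=-1
a = 0: 0+0=0
Distinct sums: {-8, -7, -6, -5, -4, -3, -2, -1, 0}
|A + A| = 9

|A + A| = 9


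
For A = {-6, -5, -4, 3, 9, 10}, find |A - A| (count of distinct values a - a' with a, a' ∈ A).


A - A = {a - a' : a, a' ∈ A}; |A| = 6.
Bounds: 2|A|-1 ≤ |A - A| ≤ |A|² - |A| + 1, i.e. 11 ≤ |A - A| ≤ 31.
Note: 0 ∈ A - A always (from a - a). The set is symmetric: if d ∈ A - A then -d ∈ A - A.
Enumerate nonzero differences d = a - a' with a > a' (then include -d):
Positive differences: {1, 2, 6, 7, 8, 9, 13, 14, 15, 16}
Full difference set: {0} ∪ (positive diffs) ∪ (negative diffs).
|A - A| = 1 + 2·10 = 21 (matches direct enumeration: 21).

|A - A| = 21


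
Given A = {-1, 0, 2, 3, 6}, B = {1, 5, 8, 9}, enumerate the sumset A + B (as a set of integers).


A + B = {a + b : a ∈ A, b ∈ B}.
Enumerate all |A|·|B| = 5·4 = 20 pairs (a, b) and collect distinct sums.
a = -1: -1+1=0, -1+5=4, -1+8=7, -1+9=8
a = 0: 0+1=1, 0+5=5, 0+8=8, 0+9=9
a = 2: 2+1=3, 2+5=7, 2+8=10, 2+9=11
a = 3: 3+1=4, 3+5=8, 3+8=11, 3+9=12
a = 6: 6+1=7, 6+5=11, 6+8=14, 6+9=15
Collecting distinct sums: A + B = {0, 1, 3, 4, 5, 7, 8, 9, 10, 11, 12, 14, 15}
|A + B| = 13

A + B = {0, 1, 3, 4, 5, 7, 8, 9, 10, 11, 12, 14, 15}


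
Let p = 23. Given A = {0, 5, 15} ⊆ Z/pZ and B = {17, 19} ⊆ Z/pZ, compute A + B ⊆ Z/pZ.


Work in Z/23Z: reduce every sum a + b modulo 23.
Enumerate all 6 pairs:
a = 0: 0+17=17, 0+19=19
a = 5: 5+17=22, 5+19=1
a = 15: 15+17=9, 15+19=11
Distinct residues collected: {1, 9, 11, 17, 19, 22}
|A + B| = 6 (out of 23 total residues).

A + B = {1, 9, 11, 17, 19, 22}


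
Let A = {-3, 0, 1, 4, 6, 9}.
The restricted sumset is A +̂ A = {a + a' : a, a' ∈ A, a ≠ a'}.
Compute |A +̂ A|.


Restricted sumset: A +̂ A = {a + a' : a ∈ A, a' ∈ A, a ≠ a'}.
Equivalently, take A + A and drop any sum 2a that is achievable ONLY as a + a for a ∈ A (i.e. sums representable only with equal summands).
Enumerate pairs (a, a') with a < a' (symmetric, so each unordered pair gives one sum; this covers all a ≠ a'):
  -3 + 0 = -3
  -3 + 1 = -2
  -3 + 4 = 1
  -3 + 6 = 3
  -3 + 9 = 6
  0 + 1 = 1
  0 + 4 = 4
  0 + 6 = 6
  0 + 9 = 9
  1 + 4 = 5
  1 + 6 = 7
  1 + 9 = 10
  4 + 6 = 10
  4 + 9 = 13
  6 + 9 = 15
Collected distinct sums: {-3, -2, 1, 3, 4, 5, 6, 7, 9, 10, 13, 15}
|A +̂ A| = 12
(Reference bound: |A +̂ A| ≥ 2|A| - 3 for |A| ≥ 2, with |A| = 6 giving ≥ 9.)

|A +̂ A| = 12


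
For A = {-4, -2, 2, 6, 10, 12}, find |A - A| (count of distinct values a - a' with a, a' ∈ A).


A - A = {a - a' : a, a' ∈ A}; |A| = 6.
Bounds: 2|A|-1 ≤ |A - A| ≤ |A|² - |A| + 1, i.e. 11 ≤ |A - A| ≤ 31.
Note: 0 ∈ A - A always (from a - a). The set is symmetric: if d ∈ A - A then -d ∈ A - A.
Enumerate nonzero differences d = a - a' with a > a' (then include -d):
Positive differences: {2, 4, 6, 8, 10, 12, 14, 16}
Full difference set: {0} ∪ (positive diffs) ∪ (negative diffs).
|A - A| = 1 + 2·8 = 17 (matches direct enumeration: 17).

|A - A| = 17


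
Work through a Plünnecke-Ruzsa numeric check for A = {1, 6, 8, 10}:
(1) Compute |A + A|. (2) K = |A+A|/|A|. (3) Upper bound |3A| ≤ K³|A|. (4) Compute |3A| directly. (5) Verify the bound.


|A| = 4.
Step 1: Compute A + A by enumerating all 16 pairs.
A + A = {2, 7, 9, 11, 12, 14, 16, 18, 20}, so |A + A| = 9.
Step 2: Doubling constant K = |A + A|/|A| = 9/4 = 9/4 ≈ 2.2500.
Step 3: Plünnecke-Ruzsa gives |3A| ≤ K³·|A| = (2.2500)³ · 4 ≈ 45.5625.
Step 4: Compute 3A = A + A + A directly by enumerating all triples (a,b,c) ∈ A³; |3A| = 16.
Step 5: Check 16 ≤ 45.5625? Yes ✓.

K = 9/4, Plünnecke-Ruzsa bound K³|A| ≈ 45.5625, |3A| = 16, inequality holds.


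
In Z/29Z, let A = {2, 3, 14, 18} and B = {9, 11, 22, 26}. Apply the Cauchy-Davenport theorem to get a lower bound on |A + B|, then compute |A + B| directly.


Cauchy-Davenport: |A + B| ≥ min(p, |A| + |B| - 1) for A, B nonempty in Z/pZ.
|A| = 4, |B| = 4, p = 29.
CD lower bound = min(29, 4 + 4 - 1) = min(29, 7) = 7.
Compute A + B mod 29 directly:
a = 2: 2+9=11, 2+11=13, 2+22=24, 2+26=28
a = 3: 3+9=12, 3+11=14, 3+22=25, 3+26=0
a = 14: 14+9=23, 14+11=25, 14+22=7, 14+26=11
a = 18: 18+9=27, 18+11=0, 18+22=11, 18+26=15
A + B = {0, 7, 11, 12, 13, 14, 15, 23, 24, 25, 27, 28}, so |A + B| = 12.
Verify: 12 ≥ 7? Yes ✓.

CD lower bound = 7, actual |A + B| = 12.


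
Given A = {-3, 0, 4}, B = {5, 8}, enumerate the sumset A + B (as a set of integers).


A + B = {a + b : a ∈ A, b ∈ B}.
Enumerate all |A|·|B| = 3·2 = 6 pairs (a, b) and collect distinct sums.
a = -3: -3+5=2, -3+8=5
a = 0: 0+5=5, 0+8=8
a = 4: 4+5=9, 4+8=12
Collecting distinct sums: A + B = {2, 5, 8, 9, 12}
|A + B| = 5

A + B = {2, 5, 8, 9, 12}


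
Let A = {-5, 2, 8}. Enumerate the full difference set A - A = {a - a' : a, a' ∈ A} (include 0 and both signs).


A - A = {a - a' : a, a' ∈ A}.
Compute a - a' for each ordered pair (a, a'):
a = -5: -5--5=0, -5-2=-7, -5-8=-13
a = 2: 2--5=7, 2-2=0, 2-8=-6
a = 8: 8--5=13, 8-2=6, 8-8=0
Collecting distinct values (and noting 0 appears from a-a):
A - A = {-13, -7, -6, 0, 6, 7, 13}
|A - A| = 7

A - A = {-13, -7, -6, 0, 6, 7, 13}


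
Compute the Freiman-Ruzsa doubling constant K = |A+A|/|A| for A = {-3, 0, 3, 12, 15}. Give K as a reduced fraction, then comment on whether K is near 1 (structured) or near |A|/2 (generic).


|A| = 5.
Compute A + A by enumerating all 25 pairs.
A + A = {-6, -3, 0, 3, 6, 9, 12, 15, 18, 24, 27, 30}, so |A + A| = 12.
K = |A + A| / |A| = 12/5 (already in lowest terms) ≈ 2.4000.
Reference: AP of size 5 gives K = 9/5 ≈ 1.8000; a fully generic set of size 5 gives K ≈ 3.0000.

|A| = 5, |A + A| = 12, K = 12/5.


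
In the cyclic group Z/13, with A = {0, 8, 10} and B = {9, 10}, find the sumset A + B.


Work in Z/13Z: reduce every sum a + b modulo 13.
Enumerate all 6 pairs:
a = 0: 0+9=9, 0+10=10
a = 8: 8+9=4, 8+10=5
a = 10: 10+9=6, 10+10=7
Distinct residues collected: {4, 5, 6, 7, 9, 10}
|A + B| = 6 (out of 13 total residues).

A + B = {4, 5, 6, 7, 9, 10}


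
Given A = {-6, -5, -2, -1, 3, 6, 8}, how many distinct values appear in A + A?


A + A = {a + a' : a, a' ∈ A}; |A| = 7.
General bounds: 2|A| - 1 ≤ |A + A| ≤ |A|(|A|+1)/2, i.e. 13 ≤ |A + A| ≤ 28.
Lower bound 2|A|-1 is attained iff A is an arithmetic progression.
Enumerate sums a + a' for a ≤ a' (symmetric, so this suffices):
a = -6: -6+-6=-12, -6+-5=-11, -6+-2=-8, -6+-1=-7, -6+3=-3, -6+6=0, -6+8=2
a = -5: -5+-5=-10, -5+-2=-7, -5+-1=-6, -5+3=-2, -5+6=1, -5+8=3
a = -2: -2+-2=-4, -2+-1=-3, -2+3=1, -2+6=4, -2+8=6
a = -1: -1+-1=-2, -1+3=2, -1+6=5, -1+8=7
a = 3: 3+3=6, 3+6=9, 3+8=11
a = 6: 6+6=12, 6+8=14
a = 8: 8+8=16
Distinct sums: {-12, -11, -10, -8, -7, -6, -4, -3, -2, 0, 1, 2, 3, 4, 5, 6, 7, 9, 11, 12, 14, 16}
|A + A| = 22

|A + A| = 22


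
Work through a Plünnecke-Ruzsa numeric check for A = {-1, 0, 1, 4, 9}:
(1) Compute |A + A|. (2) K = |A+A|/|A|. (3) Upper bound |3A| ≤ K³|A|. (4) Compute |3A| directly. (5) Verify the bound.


|A| = 5.
Step 1: Compute A + A by enumerating all 25 pairs.
A + A = {-2, -1, 0, 1, 2, 3, 4, 5, 8, 9, 10, 13, 18}, so |A + A| = 13.
Step 2: Doubling constant K = |A + A|/|A| = 13/5 = 13/5 ≈ 2.6000.
Step 3: Plünnecke-Ruzsa gives |3A| ≤ K³·|A| = (2.6000)³ · 5 ≈ 87.8800.
Step 4: Compute 3A = A + A + A directly by enumerating all triples (a,b,c) ∈ A³; |3A| = 23.
Step 5: Check 23 ≤ 87.8800? Yes ✓.

K = 13/5, Plünnecke-Ruzsa bound K³|A| ≈ 87.8800, |3A| = 23, inequality holds.


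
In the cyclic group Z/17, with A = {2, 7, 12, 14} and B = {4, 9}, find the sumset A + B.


Work in Z/17Z: reduce every sum a + b modulo 17.
Enumerate all 8 pairs:
a = 2: 2+4=6, 2+9=11
a = 7: 7+4=11, 7+9=16
a = 12: 12+4=16, 12+9=4
a = 14: 14+4=1, 14+9=6
Distinct residues collected: {1, 4, 6, 11, 16}
|A + B| = 5 (out of 17 total residues).

A + B = {1, 4, 6, 11, 16}


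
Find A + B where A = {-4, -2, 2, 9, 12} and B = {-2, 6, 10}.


A + B = {a + b : a ∈ A, b ∈ B}.
Enumerate all |A|·|B| = 5·3 = 15 pairs (a, b) and collect distinct sums.
a = -4: -4+-2=-6, -4+6=2, -4+10=6
a = -2: -2+-2=-4, -2+6=4, -2+10=8
a = 2: 2+-2=0, 2+6=8, 2+10=12
a = 9: 9+-2=7, 9+6=15, 9+10=19
a = 12: 12+-2=10, 12+6=18, 12+10=22
Collecting distinct sums: A + B = {-6, -4, 0, 2, 4, 6, 7, 8, 10, 12, 15, 18, 19, 22}
|A + B| = 14

A + B = {-6, -4, 0, 2, 4, 6, 7, 8, 10, 12, 15, 18, 19, 22}


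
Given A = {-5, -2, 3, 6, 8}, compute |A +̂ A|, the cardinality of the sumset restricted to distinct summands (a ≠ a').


Restricted sumset: A +̂ A = {a + a' : a ∈ A, a' ∈ A, a ≠ a'}.
Equivalently, take A + A and drop any sum 2a that is achievable ONLY as a + a for a ∈ A (i.e. sums representable only with equal summands).
Enumerate pairs (a, a') with a < a' (symmetric, so each unordered pair gives one sum; this covers all a ≠ a'):
  -5 + -2 = -7
  -5 + 3 = -2
  -5 + 6 = 1
  -5 + 8 = 3
  -2 + 3 = 1
  -2 + 6 = 4
  -2 + 8 = 6
  3 + 6 = 9
  3 + 8 = 11
  6 + 8 = 14
Collected distinct sums: {-7, -2, 1, 3, 4, 6, 9, 11, 14}
|A +̂ A| = 9
(Reference bound: |A +̂ A| ≥ 2|A| - 3 for |A| ≥ 2, with |A| = 5 giving ≥ 7.)

|A +̂ A| = 9


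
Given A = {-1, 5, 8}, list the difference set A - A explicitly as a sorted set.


A - A = {a - a' : a, a' ∈ A}.
Compute a - a' for each ordered pair (a, a'):
a = -1: -1--1=0, -1-5=-6, -1-8=-9
a = 5: 5--1=6, 5-5=0, 5-8=-3
a = 8: 8--1=9, 8-5=3, 8-8=0
Collecting distinct values (and noting 0 appears from a-a):
A - A = {-9, -6, -3, 0, 3, 6, 9}
|A - A| = 7

A - A = {-9, -6, -3, 0, 3, 6, 9}


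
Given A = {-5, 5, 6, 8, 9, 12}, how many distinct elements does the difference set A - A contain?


A - A = {a - a' : a, a' ∈ A}; |A| = 6.
Bounds: 2|A|-1 ≤ |A - A| ≤ |A|² - |A| + 1, i.e. 11 ≤ |A - A| ≤ 31.
Note: 0 ∈ A - A always (from a - a). The set is symmetric: if d ∈ A - A then -d ∈ A - A.
Enumerate nonzero differences d = a - a' with a > a' (then include -d):
Positive differences: {1, 2, 3, 4, 6, 7, 10, 11, 13, 14, 17}
Full difference set: {0} ∪ (positive diffs) ∪ (negative diffs).
|A - A| = 1 + 2·11 = 23 (matches direct enumeration: 23).

|A - A| = 23


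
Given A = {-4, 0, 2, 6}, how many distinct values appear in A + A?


A + A = {a + a' : a, a' ∈ A}; |A| = 4.
General bounds: 2|A| - 1 ≤ |A + A| ≤ |A|(|A|+1)/2, i.e. 7 ≤ |A + A| ≤ 10.
Lower bound 2|A|-1 is attained iff A is an arithmetic progression.
Enumerate sums a + a' for a ≤ a' (symmetric, so this suffices):
a = -4: -4+-4=-8, -4+0=-4, -4+2=-2, -4+6=2
a = 0: 0+0=0, 0+2=2, 0+6=6
a = 2: 2+2=4, 2+6=8
a = 6: 6+6=12
Distinct sums: {-8, -4, -2, 0, 2, 4, 6, 8, 12}
|A + A| = 9

|A + A| = 9


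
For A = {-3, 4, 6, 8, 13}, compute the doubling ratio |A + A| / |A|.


|A| = 5.
Compute A + A by enumerating all 25 pairs.
A + A = {-6, 1, 3, 5, 8, 10, 12, 14, 16, 17, 19, 21, 26}, so |A + A| = 13.
K = |A + A| / |A| = 13/5 (already in lowest terms) ≈ 2.6000.
Reference: AP of size 5 gives K = 9/5 ≈ 1.8000; a fully generic set of size 5 gives K ≈ 3.0000.

|A| = 5, |A + A| = 13, K = 13/5.


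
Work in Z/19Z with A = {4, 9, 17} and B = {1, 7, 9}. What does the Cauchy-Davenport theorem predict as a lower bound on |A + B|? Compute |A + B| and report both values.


Cauchy-Davenport: |A + B| ≥ min(p, |A| + |B| - 1) for A, B nonempty in Z/pZ.
|A| = 3, |B| = 3, p = 19.
CD lower bound = min(19, 3 + 3 - 1) = min(19, 5) = 5.
Compute A + B mod 19 directly:
a = 4: 4+1=5, 4+7=11, 4+9=13
a = 9: 9+1=10, 9+7=16, 9+9=18
a = 17: 17+1=18, 17+7=5, 17+9=7
A + B = {5, 7, 10, 11, 13, 16, 18}, so |A + B| = 7.
Verify: 7 ≥ 5? Yes ✓.

CD lower bound = 5, actual |A + B| = 7.


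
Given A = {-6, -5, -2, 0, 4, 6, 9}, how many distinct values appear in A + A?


A + A = {a + a' : a, a' ∈ A}; |A| = 7.
General bounds: 2|A| - 1 ≤ |A + A| ≤ |A|(|A|+1)/2, i.e. 13 ≤ |A + A| ≤ 28.
Lower bound 2|A|-1 is attained iff A is an arithmetic progression.
Enumerate sums a + a' for a ≤ a' (symmetric, so this suffices):
a = -6: -6+-6=-12, -6+-5=-11, -6+-2=-8, -6+0=-6, -6+4=-2, -6+6=0, -6+9=3
a = -5: -5+-5=-10, -5+-2=-7, -5+0=-5, -5+4=-1, -5+6=1, -5+9=4
a = -2: -2+-2=-4, -2+0=-2, -2+4=2, -2+6=4, -2+9=7
a = 0: 0+0=0, 0+4=4, 0+6=6, 0+9=9
a = 4: 4+4=8, 4+6=10, 4+9=13
a = 6: 6+6=12, 6+9=15
a = 9: 9+9=18
Distinct sums: {-12, -11, -10, -8, -7, -6, -5, -4, -2, -1, 0, 1, 2, 3, 4, 6, 7, 8, 9, 10, 12, 13, 15, 18}
|A + A| = 24

|A + A| = 24


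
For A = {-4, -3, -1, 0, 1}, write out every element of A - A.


A - A = {a - a' : a, a' ∈ A}.
Compute a - a' for each ordered pair (a, a'):
a = -4: -4--4=0, -4--3=-1, -4--1=-3, -4-0=-4, -4-1=-5
a = -3: -3--4=1, -3--3=0, -3--1=-2, -3-0=-3, -3-1=-4
a = -1: -1--4=3, -1--3=2, -1--1=0, -1-0=-1, -1-1=-2
a = 0: 0--4=4, 0--3=3, 0--1=1, 0-0=0, 0-1=-1
a = 1: 1--4=5, 1--3=4, 1--1=2, 1-0=1, 1-1=0
Collecting distinct values (and noting 0 appears from a-a):
A - A = {-5, -4, -3, -2, -1, 0, 1, 2, 3, 4, 5}
|A - A| = 11

A - A = {-5, -4, -3, -2, -1, 0, 1, 2, 3, 4, 5}


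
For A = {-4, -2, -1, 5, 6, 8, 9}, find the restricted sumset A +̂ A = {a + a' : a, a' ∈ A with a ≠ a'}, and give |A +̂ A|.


Restricted sumset: A +̂ A = {a + a' : a ∈ A, a' ∈ A, a ≠ a'}.
Equivalently, take A + A and drop any sum 2a that is achievable ONLY as a + a for a ∈ A (i.e. sums representable only with equal summands).
Enumerate pairs (a, a') with a < a' (symmetric, so each unordered pair gives one sum; this covers all a ≠ a'):
  -4 + -2 = -6
  -4 + -1 = -5
  -4 + 5 = 1
  -4 + 6 = 2
  -4 + 8 = 4
  -4 + 9 = 5
  -2 + -1 = -3
  -2 + 5 = 3
  -2 + 6 = 4
  -2 + 8 = 6
  -2 + 9 = 7
  -1 + 5 = 4
  -1 + 6 = 5
  -1 + 8 = 7
  -1 + 9 = 8
  5 + 6 = 11
  5 + 8 = 13
  5 + 9 = 14
  6 + 8 = 14
  6 + 9 = 15
  8 + 9 = 17
Collected distinct sums: {-6, -5, -3, 1, 2, 3, 4, 5, 6, 7, 8, 11, 13, 14, 15, 17}
|A +̂ A| = 16
(Reference bound: |A +̂ A| ≥ 2|A| - 3 for |A| ≥ 2, with |A| = 7 giving ≥ 11.)

|A +̂ A| = 16


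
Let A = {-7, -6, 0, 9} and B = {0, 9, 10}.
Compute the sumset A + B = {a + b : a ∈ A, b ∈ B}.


A + B = {a + b : a ∈ A, b ∈ B}.
Enumerate all |A|·|B| = 4·3 = 12 pairs (a, b) and collect distinct sums.
a = -7: -7+0=-7, -7+9=2, -7+10=3
a = -6: -6+0=-6, -6+9=3, -6+10=4
a = 0: 0+0=0, 0+9=9, 0+10=10
a = 9: 9+0=9, 9+9=18, 9+10=19
Collecting distinct sums: A + B = {-7, -6, 0, 2, 3, 4, 9, 10, 18, 19}
|A + B| = 10

A + B = {-7, -6, 0, 2, 3, 4, 9, 10, 18, 19}


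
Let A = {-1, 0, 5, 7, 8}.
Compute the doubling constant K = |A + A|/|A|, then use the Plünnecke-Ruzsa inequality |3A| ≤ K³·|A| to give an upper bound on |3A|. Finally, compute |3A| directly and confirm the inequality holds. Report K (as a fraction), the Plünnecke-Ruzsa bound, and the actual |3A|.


|A| = 5.
Step 1: Compute A + A by enumerating all 25 pairs.
A + A = {-2, -1, 0, 4, 5, 6, 7, 8, 10, 12, 13, 14, 15, 16}, so |A + A| = 14.
Step 2: Doubling constant K = |A + A|/|A| = 14/5 = 14/5 ≈ 2.8000.
Step 3: Plünnecke-Ruzsa gives |3A| ≤ K³·|A| = (2.8000)³ · 5 ≈ 109.7600.
Step 4: Compute 3A = A + A + A directly by enumerating all triples (a,b,c) ∈ A³; |3A| = 26.
Step 5: Check 26 ≤ 109.7600? Yes ✓.

K = 14/5, Plünnecke-Ruzsa bound K³|A| ≈ 109.7600, |3A| = 26, inequality holds.
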